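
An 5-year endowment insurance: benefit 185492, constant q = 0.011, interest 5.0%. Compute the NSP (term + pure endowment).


Term component = 8651.015
Pure endowment = 5_p_x * v^5 * benefit = 0.946197 * 0.783526 * 185492 = 137518.1897
NSP = 146169.2046


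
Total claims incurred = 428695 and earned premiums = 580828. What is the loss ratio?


Loss ratio = claims / premiums
= 428695 / 580828
= 0.7381


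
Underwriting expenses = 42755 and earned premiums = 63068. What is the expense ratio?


Expense ratio = expenses / premiums
= 42755 / 63068
= 0.6779


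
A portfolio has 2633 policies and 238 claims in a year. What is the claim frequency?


frequency = claims / policies
= 238 / 2633
= 0.0904


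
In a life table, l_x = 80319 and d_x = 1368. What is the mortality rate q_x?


q_x = d_x / l_x
= 1368 / 80319
= 0.017


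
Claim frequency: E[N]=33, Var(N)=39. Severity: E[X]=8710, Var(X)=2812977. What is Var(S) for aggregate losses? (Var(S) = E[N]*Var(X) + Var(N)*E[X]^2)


Var(S) = E[N]*Var(X) + Var(N)*E[X]^2
= 33*2812977 + 39*8710^2
= 92828241 + 2958699900
= 3.0515e+09


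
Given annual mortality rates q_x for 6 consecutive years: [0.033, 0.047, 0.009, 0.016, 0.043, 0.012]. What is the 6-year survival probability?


p_k = 1 - q_k for each year
Survival = product of (1 - q_k)
= 0.967 * 0.953 * 0.991 * 0.984 * 0.957 * 0.988
= 0.8497


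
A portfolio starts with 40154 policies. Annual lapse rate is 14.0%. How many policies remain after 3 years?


remaining = initial * (1 - lapse)^years
= 40154 * (1 - 0.14)^3
= 40154 * 0.636056
= 25540.1926


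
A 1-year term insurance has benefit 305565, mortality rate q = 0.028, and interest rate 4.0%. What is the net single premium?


NSP = benefit * q * v
v = 1/(1+i) = 0.961538
NSP = 305565 * 0.028 * 0.961538
= 8226.75


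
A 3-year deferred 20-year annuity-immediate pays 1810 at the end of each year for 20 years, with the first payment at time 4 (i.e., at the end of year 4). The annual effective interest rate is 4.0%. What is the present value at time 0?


PV at time 3 of the 20-year annuity-immediate:
a_n = 1810 * (1-(1+0.04)^(-20))/0.04 = 24598.4907
Discount back 3 years to time 0:
PV = 24598.4907 * (1+0.04)^(-3)
= 24598.4907 * 0.888996
= 21867.9686


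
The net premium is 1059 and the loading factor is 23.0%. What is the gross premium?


Gross = net * (1 + loading)
= 1059 * (1 + 0.23)
= 1059 * 1.23
= 1302.57


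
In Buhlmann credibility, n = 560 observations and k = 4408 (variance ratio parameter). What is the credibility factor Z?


Z = n / (n + k)
= 560 / (560 + 4408)
= 560 / 4968
= 0.1127


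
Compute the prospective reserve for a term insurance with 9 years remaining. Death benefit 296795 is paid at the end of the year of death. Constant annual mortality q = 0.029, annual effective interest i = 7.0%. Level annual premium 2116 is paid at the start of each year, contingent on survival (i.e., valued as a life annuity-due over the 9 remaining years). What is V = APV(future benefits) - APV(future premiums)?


v = 1/(1+i) = 0.934579
APV(future benefits) per unit = sum_{k=0}^{8} k_p_x * q * v^(k+1) = 0.17067
APV(future benefits) = 296795 * 0.17067 = 50654.0032
Life annuity-due factor ä_{x:9} = sum_{k=0}^{8} k_p_x * v^k = 6.297135
APV(future premiums) = 2116 * 6.297135 = 13324.7367
V = 50654.0032 - 13324.7367
= 37329.2665


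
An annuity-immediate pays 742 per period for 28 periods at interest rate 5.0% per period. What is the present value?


PV = PMT * (1 - (1+i)^(-n)) / i
= 742 * (1 - (1+0.05)^(-28)) / 0.05
= 742 * (1 - 0.255094) / 0.05
= 742 * 14.898127
= 11054.4104


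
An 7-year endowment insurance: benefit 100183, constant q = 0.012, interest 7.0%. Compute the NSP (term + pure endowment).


Term component = 6270.7021
Pure endowment = 7_p_x * v^7 * benefit = 0.918964 * 0.62275 * 100183 = 57333.2025
NSP = 63603.9045


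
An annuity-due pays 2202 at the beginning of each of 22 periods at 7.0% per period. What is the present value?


PV_due = PMT * (1-(1+i)^(-n))/i * (1+i)
PV_immediate = 24356.8516
PV_due = 24356.8516 * 1.07
= 26061.8312


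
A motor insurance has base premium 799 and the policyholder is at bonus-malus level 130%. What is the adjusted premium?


adjusted = base * BM_level / 100
= 799 * 130 / 100
= 799 * 1.3
= 1038.7


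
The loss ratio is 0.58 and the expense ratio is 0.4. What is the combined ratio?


Combined ratio = loss ratio + expense ratio
= 0.58 + 0.4
= 0.98


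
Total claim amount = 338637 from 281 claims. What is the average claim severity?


severity = total / number
= 338637 / 281
= 1205.1139


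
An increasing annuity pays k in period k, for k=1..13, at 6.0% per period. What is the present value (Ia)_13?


(Ia)_n = sum_{k=1}^{n} k * v^k, v = 1/(1+i)
v = 0.943396
Sum computed term by term:
(Ia)_13 = 54.8156


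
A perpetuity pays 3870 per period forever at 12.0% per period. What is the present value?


PV = PMT / i
= 3870 / 0.12
= 32250.0


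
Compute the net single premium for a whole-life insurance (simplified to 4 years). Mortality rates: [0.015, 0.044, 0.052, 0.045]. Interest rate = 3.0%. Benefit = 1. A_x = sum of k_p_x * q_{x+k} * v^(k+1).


v = 0.970874
Year 0: k_p_x=1.0, q=0.015, term=0.014563
Year 1: k_p_x=0.985, q=0.044, term=0.040852
Year 2: k_p_x=0.94166, q=0.052, term=0.044811
Year 3: k_p_x=0.892694, q=0.045, term=0.035692
A_x = 0.1359


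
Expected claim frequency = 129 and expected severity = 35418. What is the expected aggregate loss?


E[S] = E[N] * E[X]
= 129 * 35418
= 4.5689e+06


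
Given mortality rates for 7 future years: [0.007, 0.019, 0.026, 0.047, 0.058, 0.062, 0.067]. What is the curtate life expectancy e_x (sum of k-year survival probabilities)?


e_x = sum_{k=1}^{n} k_p_x
k_p_x values:
  1_p_x = 0.993
  2_p_x = 0.974133
  3_p_x = 0.948806
  4_p_x = 0.904212
  5_p_x = 0.851767
  6_p_x = 0.798958
  7_p_x = 0.745428
e_x = 6.2163


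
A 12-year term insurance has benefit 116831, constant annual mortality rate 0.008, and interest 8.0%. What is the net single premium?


NSP = benefit * sum_{k=0}^{n-1} k_p_x * q * v^(k+1)
With constant q=0.008, v=0.925926
Sum = 0.058125
NSP = 116831 * 0.058125
= 6790.8092


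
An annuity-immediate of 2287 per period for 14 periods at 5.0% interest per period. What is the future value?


FV = PMT * ((1+i)^n - 1) / i
= 2287 * ((1.05)^14 - 1) / 0.05
= 2287 * (1.979932 - 1) / 0.05
= 44822.0714


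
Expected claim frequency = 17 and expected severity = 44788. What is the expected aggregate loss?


E[S] = E[N] * E[X]
= 17 * 44788
= 761396


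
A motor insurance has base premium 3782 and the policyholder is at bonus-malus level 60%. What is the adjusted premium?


adjusted = base * BM_level / 100
= 3782 * 60 / 100
= 3782 * 0.6
= 2269.2


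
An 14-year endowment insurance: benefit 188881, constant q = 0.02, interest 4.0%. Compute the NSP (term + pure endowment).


Term component = 35559.4018
Pure endowment = 14_p_x * v^14 * benefit = 0.753642 * 0.577475 * 188881 = 82202.7947
NSP = 117762.1965


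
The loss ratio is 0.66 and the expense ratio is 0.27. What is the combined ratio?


Combined ratio = loss ratio + expense ratio
= 0.66 + 0.27
= 0.93


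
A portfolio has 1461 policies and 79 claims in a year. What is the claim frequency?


frequency = claims / policies
= 79 / 1461
= 0.0541


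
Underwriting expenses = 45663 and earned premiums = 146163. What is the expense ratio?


Expense ratio = expenses / premiums
= 45663 / 146163
= 0.3124


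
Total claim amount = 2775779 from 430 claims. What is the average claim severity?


severity = total / number
= 2775779 / 430
= 6455.3


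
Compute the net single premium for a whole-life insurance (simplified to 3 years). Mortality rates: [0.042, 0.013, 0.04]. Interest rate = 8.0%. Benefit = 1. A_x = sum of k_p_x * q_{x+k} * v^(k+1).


v = 0.925926
Year 0: k_p_x=1.0, q=0.042, term=0.038889
Year 1: k_p_x=0.958, q=0.013, term=0.010677
Year 2: k_p_x=0.945546, q=0.04, term=0.030024
A_x = 0.0796


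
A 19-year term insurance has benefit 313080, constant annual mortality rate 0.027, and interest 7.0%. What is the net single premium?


NSP = benefit * sum_{k=0}^{n-1} k_p_x * q * v^(k+1)
With constant q=0.027, v=0.934579
Sum = 0.232595
NSP = 313080 * 0.232595
= 72820.8173


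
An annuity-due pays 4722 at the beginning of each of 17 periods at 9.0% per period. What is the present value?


PV_due = PMT * (1-(1+i)^(-n))/i * (1+i)
PV_immediate = 40343.0273
PV_due = 40343.0273 * 1.09
= 43973.8998


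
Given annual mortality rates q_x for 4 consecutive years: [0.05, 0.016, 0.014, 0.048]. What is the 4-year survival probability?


p_k = 1 - q_k for each year
Survival = product of (1 - q_k)
= 0.95 * 0.984 * 0.986 * 0.952
= 0.8775


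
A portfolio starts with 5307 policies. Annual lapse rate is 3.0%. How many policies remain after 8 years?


remaining = initial * (1 - lapse)^years
= 5307 * (1 - 0.03)^8
= 5307 * 0.783743
= 4159.326


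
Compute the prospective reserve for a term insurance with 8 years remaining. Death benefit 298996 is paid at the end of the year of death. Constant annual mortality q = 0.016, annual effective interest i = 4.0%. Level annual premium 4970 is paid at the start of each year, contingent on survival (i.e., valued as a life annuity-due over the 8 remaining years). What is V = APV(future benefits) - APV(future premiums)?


v = 1/(1+i) = 0.961538
APV(future benefits) per unit = sum_{k=0}^{7} k_p_x * q * v^(k+1) = 0.102219
APV(future benefits) = 298996 * 0.102219 = 30562.9309
Life annuity-due factor ä_{x:8} = sum_{k=0}^{7} k_p_x * v^k = 6.644204
APV(future premiums) = 4970 * 6.644204 = 33021.6954
V = 30562.9309 - 33021.6954
= -2458.7645


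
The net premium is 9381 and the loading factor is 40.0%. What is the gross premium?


Gross = net * (1 + loading)
= 9381 * (1 + 0.4)
= 9381 * 1.4
= 13133.4


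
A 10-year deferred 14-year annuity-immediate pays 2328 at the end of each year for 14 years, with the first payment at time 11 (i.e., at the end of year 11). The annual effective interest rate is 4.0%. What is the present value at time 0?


PV at time 10 of the 14-year annuity-immediate:
a_n = 2328 * (1-(1+0.04)^(-14))/0.04 = 24590.9502
Discount back 10 years to time 0:
PV = 24590.9502 * (1+0.04)^(-10)
= 24590.9502 * 0.675564
= 16612.7648


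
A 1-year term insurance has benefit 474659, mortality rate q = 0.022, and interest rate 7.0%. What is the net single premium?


NSP = benefit * q * v
v = 1/(1+i) = 0.934579
NSP = 474659 * 0.022 * 0.934579
= 9759.3439


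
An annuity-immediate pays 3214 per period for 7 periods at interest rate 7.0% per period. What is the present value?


PV = PMT * (1 - (1+i)^(-n)) / i
= 3214 * (1 - (1+0.07)^(-7)) / 0.07
= 3214 * (1 - 0.62275) / 0.07
= 3214 * 5.389289
= 17321.1761


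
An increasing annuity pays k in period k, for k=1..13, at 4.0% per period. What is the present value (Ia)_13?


(Ia)_n = sum_{k=1}^{n} k * v^k, v = 1/(1+i)
v = 0.961538
Sum computed term by term:
(Ia)_13 = 64.4403


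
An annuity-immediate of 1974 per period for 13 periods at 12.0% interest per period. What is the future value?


FV = PMT * ((1+i)^n - 1) / i
= 1974 * ((1.12)^13 - 1) / 0.12
= 1974 * (4.363493 - 1) / 0.12
= 55329.4617


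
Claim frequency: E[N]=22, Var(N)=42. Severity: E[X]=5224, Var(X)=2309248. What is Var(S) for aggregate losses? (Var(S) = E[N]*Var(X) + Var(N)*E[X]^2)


Var(S) = E[N]*Var(X) + Var(N)*E[X]^2
= 22*2309248 + 42*5224^2
= 50803456 + 1146187392
= 1.1970e+09


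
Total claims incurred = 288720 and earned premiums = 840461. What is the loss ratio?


Loss ratio = claims / premiums
= 288720 / 840461
= 0.3435


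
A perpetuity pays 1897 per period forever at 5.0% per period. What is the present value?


PV = PMT / i
= 1897 / 0.05
= 37940.0


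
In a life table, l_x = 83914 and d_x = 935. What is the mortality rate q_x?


q_x = d_x / l_x
= 935 / 83914
= 0.0111


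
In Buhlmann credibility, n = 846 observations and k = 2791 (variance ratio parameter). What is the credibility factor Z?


Z = n / (n + k)
= 846 / (846 + 2791)
= 846 / 3637
= 0.2326


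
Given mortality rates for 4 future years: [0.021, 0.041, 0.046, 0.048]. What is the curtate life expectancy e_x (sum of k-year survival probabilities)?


e_x = sum_{k=1}^{n} k_p_x
k_p_x values:
  1_p_x = 0.979
  2_p_x = 0.938861
  3_p_x = 0.895673
  4_p_x = 0.852681
e_x = 3.6662


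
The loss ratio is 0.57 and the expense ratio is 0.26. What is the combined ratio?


Combined ratio = loss ratio + expense ratio
= 0.57 + 0.26
= 0.83


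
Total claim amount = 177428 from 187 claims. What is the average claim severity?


severity = total / number
= 177428 / 187
= 948.8128


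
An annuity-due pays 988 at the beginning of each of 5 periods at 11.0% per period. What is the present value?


PV_due = PMT * (1-(1+i)^(-n))/i * (1+i)
PV_immediate = 3651.5463
PV_due = 3651.5463 * 1.11
= 4053.2163


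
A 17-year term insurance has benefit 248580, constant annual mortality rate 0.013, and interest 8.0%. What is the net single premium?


NSP = benefit * sum_{k=0}^{n-1} k_p_x * q * v^(k+1)
With constant q=0.013, v=0.925926
Sum = 0.10954
NSP = 248580 * 0.10954
= 27229.5339


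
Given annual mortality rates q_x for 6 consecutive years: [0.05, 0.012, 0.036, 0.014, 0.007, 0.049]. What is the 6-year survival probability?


p_k = 1 - q_k for each year
Survival = product of (1 - q_k)
= 0.95 * 0.988 * 0.964 * 0.986 * 0.993 * 0.951
= 0.8425


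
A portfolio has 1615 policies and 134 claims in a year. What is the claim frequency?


frequency = claims / policies
= 134 / 1615
= 0.083


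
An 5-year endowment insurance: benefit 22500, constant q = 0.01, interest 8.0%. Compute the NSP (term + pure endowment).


Term component = 881.9304
Pure endowment = 5_p_x * v^5 * benefit = 0.95099 * 0.680583 * 22500 = 14562.6266
NSP = 15444.557


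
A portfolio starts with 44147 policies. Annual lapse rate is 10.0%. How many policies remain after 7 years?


remaining = initial * (1 - lapse)^years
= 44147 * (1 - 0.1)^7
= 44147 * 0.478297
= 21115.3732


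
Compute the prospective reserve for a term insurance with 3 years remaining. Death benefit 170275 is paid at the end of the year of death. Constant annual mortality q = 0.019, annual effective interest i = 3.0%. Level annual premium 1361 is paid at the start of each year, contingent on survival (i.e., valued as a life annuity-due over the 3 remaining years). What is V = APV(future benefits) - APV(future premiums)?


v = 1/(1+i) = 0.970874
APV(future benefits) per unit = sum_{k=0}^{2} k_p_x * q * v^(k+1) = 0.052749
APV(future benefits) = 170275 * 0.052749 = 8981.8161
Life annuity-due factor ä_{x:3} = sum_{k=0}^{2} k_p_x * v^k = 2.859545
APV(future premiums) = 1361 * 2.859545 = 3891.8404
V = 8981.8161 - 3891.8404
= 5089.9757


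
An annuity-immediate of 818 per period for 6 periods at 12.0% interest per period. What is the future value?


FV = PMT * ((1+i)^n - 1) / i
= 818 * ((1.12)^6 - 1) / 0.12
= 818 * (1.973823 - 1) / 0.12
= 6638.2246


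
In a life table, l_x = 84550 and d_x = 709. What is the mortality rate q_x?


q_x = d_x / l_x
= 709 / 84550
= 0.0084


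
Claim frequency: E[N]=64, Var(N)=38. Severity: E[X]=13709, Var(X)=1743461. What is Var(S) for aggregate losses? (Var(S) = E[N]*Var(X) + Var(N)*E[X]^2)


Var(S) = E[N]*Var(X) + Var(N)*E[X]^2
= 64*1743461 + 38*13709^2
= 111581504 + 7141593878
= 7.2532e+09


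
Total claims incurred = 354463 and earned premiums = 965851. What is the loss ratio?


Loss ratio = claims / premiums
= 354463 / 965851
= 0.367


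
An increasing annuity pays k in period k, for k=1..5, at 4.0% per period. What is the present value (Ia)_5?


(Ia)_n = sum_{k=1}^{n} k * v^k, v = 1/(1+i)
v = 0.961538
Sum computed term by term:
(Ia)_5 = 13.0065


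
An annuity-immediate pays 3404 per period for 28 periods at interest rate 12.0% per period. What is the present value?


PV = PMT * (1 - (1+i)^(-n)) / i
= 3404 * (1 - (1+0.12)^(-28)) / 0.12
= 3404 * (1 - 0.041869) / 0.12
= 3404 * 7.984423
= 27178.9751


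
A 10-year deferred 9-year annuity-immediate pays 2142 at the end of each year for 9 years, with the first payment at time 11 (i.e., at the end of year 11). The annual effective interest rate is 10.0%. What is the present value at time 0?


PV at time 10 of the 9-year annuity-immediate:
a_n = 2142 * (1-(1+0.1)^(-9))/0.1 = 12335.829
Discount back 10 years to time 0:
PV = 12335.829 * (1+0.1)^(-10)
= 12335.829 * 0.385543
= 4755.9961


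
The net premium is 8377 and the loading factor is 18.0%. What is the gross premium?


Gross = net * (1 + loading)
= 8377 * (1 + 0.18)
= 8377 * 1.18
= 9884.86


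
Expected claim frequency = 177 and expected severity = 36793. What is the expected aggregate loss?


E[S] = E[N] * E[X]
= 177 * 36793
= 6.5124e+06


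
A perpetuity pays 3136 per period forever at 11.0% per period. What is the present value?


PV = PMT / i
= 3136 / 0.11
= 28509.0909


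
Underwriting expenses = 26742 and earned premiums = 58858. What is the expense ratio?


Expense ratio = expenses / premiums
= 26742 / 58858
= 0.4543


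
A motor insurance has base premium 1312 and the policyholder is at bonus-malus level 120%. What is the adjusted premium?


adjusted = base * BM_level / 100
= 1312 * 120 / 100
= 1312 * 1.2
= 1574.4


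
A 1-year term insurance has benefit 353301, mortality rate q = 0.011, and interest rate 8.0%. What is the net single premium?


NSP = benefit * q * v
v = 1/(1+i) = 0.925926
NSP = 353301 * 0.011 * 0.925926
= 3598.4361


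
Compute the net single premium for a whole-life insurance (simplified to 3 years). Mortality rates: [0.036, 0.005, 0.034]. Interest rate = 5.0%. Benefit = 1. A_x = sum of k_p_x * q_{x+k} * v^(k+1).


v = 0.952381
Year 0: k_p_x=1.0, q=0.036, term=0.034286
Year 1: k_p_x=0.964, q=0.005, term=0.004372
Year 2: k_p_x=0.95918, q=0.034, term=0.028172
A_x = 0.0668


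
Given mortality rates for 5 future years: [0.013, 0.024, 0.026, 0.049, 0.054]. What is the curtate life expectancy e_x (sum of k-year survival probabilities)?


e_x = sum_{k=1}^{n} k_p_x
k_p_x values:
  1_p_x = 0.987
  2_p_x = 0.963312
  3_p_x = 0.938266
  4_p_x = 0.892291
  5_p_x = 0.844107
e_x = 4.625


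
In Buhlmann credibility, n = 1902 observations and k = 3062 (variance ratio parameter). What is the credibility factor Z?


Z = n / (n + k)
= 1902 / (1902 + 3062)
= 1902 / 4964
= 0.3832


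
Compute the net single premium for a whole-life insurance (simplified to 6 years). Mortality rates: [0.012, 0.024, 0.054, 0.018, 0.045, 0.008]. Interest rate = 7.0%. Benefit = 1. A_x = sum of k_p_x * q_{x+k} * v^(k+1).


v = 0.934579
Year 0: k_p_x=1.0, q=0.012, term=0.011215
Year 1: k_p_x=0.988, q=0.024, term=0.020711
Year 2: k_p_x=0.964288, q=0.054, term=0.042506
Year 3: k_p_x=0.912216, q=0.018, term=0.012527
Year 4: k_p_x=0.895797, q=0.045, term=0.028741
Year 5: k_p_x=0.855486, q=0.008, term=0.00456
A_x = 0.1203


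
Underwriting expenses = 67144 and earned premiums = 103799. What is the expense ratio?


Expense ratio = expenses / premiums
= 67144 / 103799
= 0.6469


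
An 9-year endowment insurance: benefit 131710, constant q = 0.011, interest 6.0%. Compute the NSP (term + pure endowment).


Term component = 9472.0804
Pure endowment = 9_p_x * v^9 * benefit = 0.905246 * 0.591898 * 131710 = 70572.0262
NSP = 80044.1067


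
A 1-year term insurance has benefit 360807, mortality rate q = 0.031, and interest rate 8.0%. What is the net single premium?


NSP = benefit * q * v
v = 1/(1+i) = 0.925926
NSP = 360807 * 0.031 * 0.925926
= 10356.4972


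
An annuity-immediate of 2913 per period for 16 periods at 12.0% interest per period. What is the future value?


FV = PMT * ((1+i)^n - 1) / i
= 2913 * ((1.12)^16 - 1) / 0.12
= 2913 * (6.130394 - 1) / 0.12
= 124540.3059


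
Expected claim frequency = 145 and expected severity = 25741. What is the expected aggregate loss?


E[S] = E[N] * E[X]
= 145 * 25741
= 3.7324e+06


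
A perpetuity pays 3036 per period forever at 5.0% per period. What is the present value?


PV = PMT / i
= 3036 / 0.05
= 60720.0


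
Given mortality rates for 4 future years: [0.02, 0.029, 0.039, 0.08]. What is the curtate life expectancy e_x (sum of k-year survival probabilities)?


e_x = sum_{k=1}^{n} k_p_x
k_p_x values:
  1_p_x = 0.98
  2_p_x = 0.95158
  3_p_x = 0.914468
  4_p_x = 0.841311
e_x = 3.6874


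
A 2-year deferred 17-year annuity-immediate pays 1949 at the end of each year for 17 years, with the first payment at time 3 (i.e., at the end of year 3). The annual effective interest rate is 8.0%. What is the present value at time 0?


PV at time 2 of the 17-year annuity-immediate:
a_n = 1949 * (1-(1+0.08)^(-17))/0.08 = 17778.0727
Discount back 2 years to time 0:
PV = 17778.0727 * (1+0.08)^(-2)
= 17778.0727 * 0.857339
= 15241.8319


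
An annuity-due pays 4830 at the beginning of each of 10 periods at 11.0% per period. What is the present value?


PV_due = PMT * (1-(1+i)^(-n))/i * (1+i)
PV_immediate = 28444.9906
PV_due = 28444.9906 * 1.11
= 31573.9396


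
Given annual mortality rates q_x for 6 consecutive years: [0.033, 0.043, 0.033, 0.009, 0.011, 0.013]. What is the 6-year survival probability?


p_k = 1 - q_k for each year
Survival = product of (1 - q_k)
= 0.967 * 0.957 * 0.967 * 0.991 * 0.989 * 0.987
= 0.8657


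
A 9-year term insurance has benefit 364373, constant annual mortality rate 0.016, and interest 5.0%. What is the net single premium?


NSP = benefit * sum_{k=0}^{n-1} k_p_x * q * v^(k+1)
With constant q=0.016, v=0.952381
Sum = 0.10727
NSP = 364373 * 0.10727
= 39086.4551


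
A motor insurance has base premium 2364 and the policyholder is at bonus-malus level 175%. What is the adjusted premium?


adjusted = base * BM_level / 100
= 2364 * 175 / 100
= 2364 * 1.75
= 4137.0


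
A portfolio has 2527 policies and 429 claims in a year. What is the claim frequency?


frequency = claims / policies
= 429 / 2527
= 0.1698


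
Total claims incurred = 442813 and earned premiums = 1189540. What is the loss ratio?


Loss ratio = claims / premiums
= 442813 / 1189540
= 0.3723


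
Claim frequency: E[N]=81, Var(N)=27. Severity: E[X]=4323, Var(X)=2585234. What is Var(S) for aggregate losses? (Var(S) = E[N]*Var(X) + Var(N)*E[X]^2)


Var(S) = E[N]*Var(X) + Var(N)*E[X]^2
= 81*2585234 + 27*4323^2
= 209403954 + 504584883
= 7.1399e+08


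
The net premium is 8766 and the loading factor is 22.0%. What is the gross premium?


Gross = net * (1 + loading)
= 8766 * (1 + 0.22)
= 8766 * 1.22
= 10694.52


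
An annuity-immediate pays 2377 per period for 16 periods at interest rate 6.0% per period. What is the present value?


PV = PMT * (1 - (1+i)^(-n)) / i
= 2377 * (1 - (1+0.06)^(-16)) / 0.06
= 2377 * (1 - 0.393646) / 0.06
= 2377 * 10.105895
= 24021.7131


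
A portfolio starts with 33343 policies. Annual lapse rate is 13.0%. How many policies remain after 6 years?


remaining = initial * (1 - lapse)^years
= 33343 * (1 - 0.13)^6
= 33343 * 0.433626
= 14458.3984


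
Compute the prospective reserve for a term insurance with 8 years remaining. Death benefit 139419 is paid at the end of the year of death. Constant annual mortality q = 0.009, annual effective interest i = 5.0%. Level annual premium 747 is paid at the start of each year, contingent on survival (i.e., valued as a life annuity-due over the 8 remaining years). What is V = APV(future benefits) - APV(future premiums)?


v = 1/(1+i) = 0.952381
APV(future benefits) per unit = sum_{k=0}^{7} k_p_x * q * v^(k+1) = 0.056499
APV(future benefits) = 139419 * 0.056499 = 7877.0977
Life annuity-due factor ä_{x:8} = sum_{k=0}^{7} k_p_x * v^k = 6.591603
APV(future premiums) = 747 * 6.591603 = 4923.9276
V = 7877.0977 - 4923.9276
= 2953.1701


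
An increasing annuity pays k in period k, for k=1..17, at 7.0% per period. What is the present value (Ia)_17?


(Ia)_n = sum_{k=1}^{n} k * v^k, v = 1/(1+i)
v = 0.934579
Sum computed term by term:
(Ia)_17 = 72.3555


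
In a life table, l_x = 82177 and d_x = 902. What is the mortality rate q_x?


q_x = d_x / l_x
= 902 / 82177
= 0.011


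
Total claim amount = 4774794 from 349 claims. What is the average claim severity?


severity = total / number
= 4774794 / 349
= 13681.3582


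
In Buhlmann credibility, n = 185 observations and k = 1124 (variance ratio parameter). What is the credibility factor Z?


Z = n / (n + k)
= 185 / (185 + 1124)
= 185 / 1309
= 0.1413


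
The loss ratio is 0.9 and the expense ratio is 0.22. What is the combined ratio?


Combined ratio = loss ratio + expense ratio
= 0.9 + 0.22
= 1.12


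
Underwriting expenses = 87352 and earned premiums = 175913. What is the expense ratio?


Expense ratio = expenses / premiums
= 87352 / 175913
= 0.4966


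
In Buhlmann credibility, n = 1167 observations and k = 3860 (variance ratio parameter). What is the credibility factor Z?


Z = n / (n + k)
= 1167 / (1167 + 3860)
= 1167 / 5027
= 0.2321


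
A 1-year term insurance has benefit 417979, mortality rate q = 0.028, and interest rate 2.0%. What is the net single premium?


NSP = benefit * q * v
v = 1/(1+i) = 0.980392
NSP = 417979 * 0.028 * 0.980392
= 11473.9333


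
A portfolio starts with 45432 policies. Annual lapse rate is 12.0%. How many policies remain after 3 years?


remaining = initial * (1 - lapse)^years
= 45432 * (1 - 0.12)^3
= 45432 * 0.681472
= 30960.6359


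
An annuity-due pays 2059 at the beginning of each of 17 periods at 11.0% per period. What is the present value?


PV_due = PMT * (1-(1+i)^(-n))/i * (1+i)
PV_immediate = 15542.9677
PV_due = 15542.9677 * 1.11
= 17252.6941


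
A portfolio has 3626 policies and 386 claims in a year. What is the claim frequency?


frequency = claims / policies
= 386 / 3626
= 0.1065


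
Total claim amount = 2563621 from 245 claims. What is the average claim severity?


severity = total / number
= 2563621 / 245
= 10463.7592


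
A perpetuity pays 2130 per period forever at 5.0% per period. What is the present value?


PV = PMT / i
= 2130 / 0.05
= 42600.0


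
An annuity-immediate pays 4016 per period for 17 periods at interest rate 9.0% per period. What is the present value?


PV = PMT * (1 - (1+i)^(-n)) / i
= 4016 * (1 - (1+0.09)^(-17)) / 0.09
= 4016 * (1 - 0.231073) / 0.09
= 4016 * 8.543631
= 34311.2236


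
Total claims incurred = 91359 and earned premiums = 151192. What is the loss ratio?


Loss ratio = claims / premiums
= 91359 / 151192
= 0.6043


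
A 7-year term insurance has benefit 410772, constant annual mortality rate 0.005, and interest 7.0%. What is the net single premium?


NSP = benefit * sum_{k=0}^{n-1} k_p_x * q * v^(k+1)
With constant q=0.005, v=0.934579
Sum = 0.026581
NSP = 410772 * 0.026581
= 10918.9295


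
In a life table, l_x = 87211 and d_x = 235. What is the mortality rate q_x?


q_x = d_x / l_x
= 235 / 87211
= 0.0027


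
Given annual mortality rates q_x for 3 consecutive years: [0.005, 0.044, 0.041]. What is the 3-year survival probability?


p_k = 1 - q_k for each year
Survival = product of (1 - q_k)
= 0.995 * 0.956 * 0.959
= 0.9122


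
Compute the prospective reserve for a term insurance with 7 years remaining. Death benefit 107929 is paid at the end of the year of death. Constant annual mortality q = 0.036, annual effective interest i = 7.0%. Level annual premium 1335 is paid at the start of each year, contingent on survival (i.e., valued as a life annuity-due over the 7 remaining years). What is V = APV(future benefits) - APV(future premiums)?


v = 1/(1+i) = 0.934579
APV(future benefits) per unit = sum_{k=0}^{6} k_p_x * q * v^(k+1) = 0.175998
APV(future benefits) = 107929 * 0.175998 = 18995.2588
Life annuity-due factor ä_{x:7} = sum_{k=0}^{6} k_p_x * v^k = 5.231044
APV(future premiums) = 1335 * 5.231044 = 6983.4432
V = 18995.2588 - 6983.4432
= 12011.8156


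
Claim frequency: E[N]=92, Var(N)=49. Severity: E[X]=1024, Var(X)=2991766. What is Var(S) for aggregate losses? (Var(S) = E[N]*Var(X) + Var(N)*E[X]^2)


Var(S) = E[N]*Var(X) + Var(N)*E[X]^2
= 92*2991766 + 49*1024^2
= 275242472 + 51380224
= 3.2662e+08


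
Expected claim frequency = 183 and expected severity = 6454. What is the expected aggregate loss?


E[S] = E[N] * E[X]
= 183 * 6454
= 1.1811e+06


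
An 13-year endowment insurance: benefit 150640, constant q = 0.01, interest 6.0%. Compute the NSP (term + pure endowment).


Term component = 12666.3256
Pure endowment = 13_p_x * v^13 * benefit = 0.877521 * 0.468839 * 150640 = 61975.7211
NSP = 74642.0466


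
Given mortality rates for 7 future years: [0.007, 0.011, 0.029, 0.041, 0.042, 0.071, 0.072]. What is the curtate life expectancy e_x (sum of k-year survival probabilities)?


e_x = sum_{k=1}^{n} k_p_x
k_p_x values:
  1_p_x = 0.993
  2_p_x = 0.982077
  3_p_x = 0.953597
  4_p_x = 0.914499
  5_p_x = 0.87609
  6_p_x = 0.813888
  7_p_x = 0.755288
e_x = 6.2884


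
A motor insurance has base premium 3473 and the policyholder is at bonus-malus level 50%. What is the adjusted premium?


adjusted = base * BM_level / 100
= 3473 * 50 / 100
= 3473 * 0.5
= 1736.5


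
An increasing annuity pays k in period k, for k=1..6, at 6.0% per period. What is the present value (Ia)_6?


(Ia)_n = sum_{k=1}^{n} k * v^k, v = 1/(1+i)
v = 0.943396
Sum computed term by term:
(Ia)_6 = 16.3767


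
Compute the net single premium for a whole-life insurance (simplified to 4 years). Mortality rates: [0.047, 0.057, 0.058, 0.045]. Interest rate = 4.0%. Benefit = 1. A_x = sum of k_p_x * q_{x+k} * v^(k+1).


v = 0.961538
Year 0: k_p_x=1.0, q=0.047, term=0.045192
Year 1: k_p_x=0.953, q=0.057, term=0.050223
Year 2: k_p_x=0.898679, q=0.058, term=0.046337
Year 3: k_p_x=0.846556, q=0.045, term=0.032564
A_x = 0.1743


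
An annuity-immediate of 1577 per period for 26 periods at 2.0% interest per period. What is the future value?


FV = PMT * ((1+i)^n - 1) / i
= 1577 * ((1.02)^26 - 1) / 0.02
= 1577 * (1.673418 - 1) / 0.02
= 53099.0183


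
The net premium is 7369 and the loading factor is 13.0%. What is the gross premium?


Gross = net * (1 + loading)
= 7369 * (1 + 0.13)
= 7369 * 1.13
= 8326.97


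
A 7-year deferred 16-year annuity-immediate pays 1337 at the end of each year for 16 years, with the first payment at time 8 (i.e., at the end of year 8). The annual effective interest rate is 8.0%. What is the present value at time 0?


PV at time 7 of the 16-year annuity-immediate:
a_n = 1337 * (1-(1+0.08)^(-16))/0.08 = 11834.2806
Discount back 7 years to time 0:
PV = 11834.2806 * (1+0.08)^(-7)
= 11834.2806 * 0.58349
= 6905.189


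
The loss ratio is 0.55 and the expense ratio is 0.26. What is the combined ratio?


Combined ratio = loss ratio + expense ratio
= 0.55 + 0.26
= 0.81


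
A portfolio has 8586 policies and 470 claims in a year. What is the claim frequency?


frequency = claims / policies
= 470 / 8586
= 0.0547


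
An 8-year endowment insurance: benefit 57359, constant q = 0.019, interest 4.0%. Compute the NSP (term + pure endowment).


Term component = 6894.743
Pure endowment = 8_p_x * v^8 * benefit = 0.857733 * 0.73069 * 57359 = 35949.0084
NSP = 42843.7515


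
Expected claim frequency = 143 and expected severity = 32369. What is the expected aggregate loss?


E[S] = E[N] * E[X]
= 143 * 32369
= 4.6288e+06


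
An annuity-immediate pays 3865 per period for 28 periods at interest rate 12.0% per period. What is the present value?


PV = PMT * (1 - (1+i)^(-n)) / i
= 3865 * (1 - (1+0.12)^(-28)) / 0.12
= 3865 * (1 - 0.041869) / 0.12
= 3865 * 7.984423
= 30859.794


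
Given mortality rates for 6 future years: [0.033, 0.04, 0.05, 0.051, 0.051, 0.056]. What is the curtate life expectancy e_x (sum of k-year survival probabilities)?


e_x = sum_{k=1}^{n} k_p_x
k_p_x values:
  1_p_x = 0.967
  2_p_x = 0.92832
  3_p_x = 0.881904
  4_p_x = 0.836927
  5_p_x = 0.794244
  6_p_x = 0.749766
e_x = 5.1582


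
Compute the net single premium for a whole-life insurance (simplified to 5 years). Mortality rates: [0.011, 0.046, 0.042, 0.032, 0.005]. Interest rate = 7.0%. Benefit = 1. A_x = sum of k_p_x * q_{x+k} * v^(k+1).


v = 0.934579
Year 0: k_p_x=1.0, q=0.011, term=0.01028
Year 1: k_p_x=0.989, q=0.046, term=0.039736
Year 2: k_p_x=0.943506, q=0.042, term=0.032348
Year 3: k_p_x=0.903879, q=0.032, term=0.022066
Year 4: k_p_x=0.874955, q=0.005, term=0.003119
A_x = 0.1075


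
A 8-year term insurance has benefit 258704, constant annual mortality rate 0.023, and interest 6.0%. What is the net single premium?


NSP = benefit * sum_{k=0}^{n-1} k_p_x * q * v^(k+1)
With constant q=0.023, v=0.943396
Sum = 0.132778
NSP = 258704 * 0.132778
= 34350.0781


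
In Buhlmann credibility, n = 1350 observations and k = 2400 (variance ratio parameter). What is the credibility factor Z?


Z = n / (n + k)
= 1350 / (1350 + 2400)
= 1350 / 3750
= 0.36


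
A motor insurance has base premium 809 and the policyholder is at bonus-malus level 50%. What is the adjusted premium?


adjusted = base * BM_level / 100
= 809 * 50 / 100
= 809 * 0.5
= 404.5


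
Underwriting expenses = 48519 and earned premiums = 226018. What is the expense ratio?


Expense ratio = expenses / premiums
= 48519 / 226018
= 0.2147


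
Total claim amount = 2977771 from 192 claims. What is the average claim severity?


severity = total / number
= 2977771 / 192
= 15509.224


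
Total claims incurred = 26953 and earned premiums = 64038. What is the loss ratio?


Loss ratio = claims / premiums
= 26953 / 64038
= 0.4209


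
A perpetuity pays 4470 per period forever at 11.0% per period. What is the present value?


PV = PMT / i
= 4470 / 0.11
= 40636.3636


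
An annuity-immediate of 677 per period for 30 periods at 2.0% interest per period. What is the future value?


FV = PMT * ((1+i)^n - 1) / i
= 677 * ((1.02)^30 - 1) / 0.02
= 677 * (1.811362 - 1) / 0.02
= 27464.5896


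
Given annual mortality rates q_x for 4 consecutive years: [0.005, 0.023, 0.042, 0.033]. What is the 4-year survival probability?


p_k = 1 - q_k for each year
Survival = product of (1 - q_k)
= 0.995 * 0.977 * 0.958 * 0.967
= 0.9006


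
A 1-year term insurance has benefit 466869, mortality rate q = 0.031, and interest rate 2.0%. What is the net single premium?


NSP = benefit * q * v
v = 1/(1+i) = 0.980392
NSP = 466869 * 0.031 * 0.980392
= 14189.1559


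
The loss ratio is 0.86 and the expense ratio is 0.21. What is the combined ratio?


Combined ratio = loss ratio + expense ratio
= 0.86 + 0.21
= 1.07


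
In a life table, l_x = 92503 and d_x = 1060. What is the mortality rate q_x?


q_x = d_x / l_x
= 1060 / 92503
= 0.0115


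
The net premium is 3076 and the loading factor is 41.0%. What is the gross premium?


Gross = net * (1 + loading)
= 3076 * (1 + 0.41)
= 3076 * 1.41
= 4337.16


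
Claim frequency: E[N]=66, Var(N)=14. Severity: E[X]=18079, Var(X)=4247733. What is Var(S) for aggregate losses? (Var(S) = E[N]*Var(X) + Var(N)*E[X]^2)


Var(S) = E[N]*Var(X) + Var(N)*E[X]^2
= 66*4247733 + 14*18079^2
= 280350378 + 4575903374
= 4.8563e+09


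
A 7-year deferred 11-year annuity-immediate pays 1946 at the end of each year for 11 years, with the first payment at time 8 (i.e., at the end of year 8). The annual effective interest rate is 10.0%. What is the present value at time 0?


PV at time 7 of the 11-year annuity-immediate:
a_n = 1946 * (1-(1+0.1)^(-11))/0.1 = 12639.3887
Discount back 7 years to time 0:
PV = 12639.3887 * (1+0.1)^(-7)
= 12639.3887 * 0.513158
= 6486.0049


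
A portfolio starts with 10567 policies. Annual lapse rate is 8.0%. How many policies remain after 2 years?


remaining = initial * (1 - lapse)^years
= 10567 * (1 - 0.08)^2
= 10567 * 0.8464
= 8943.9088


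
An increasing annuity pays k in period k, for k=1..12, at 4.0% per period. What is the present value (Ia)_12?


(Ia)_n = sum_{k=1}^{n} k * v^k, v = 1/(1+i)
v = 0.961538
Sum computed term by term:
(Ia)_12 = 56.6328


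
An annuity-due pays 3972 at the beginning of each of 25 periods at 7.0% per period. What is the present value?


PV_due = PMT * (1-(1+i)^(-n))/i * (1+i)
PV_immediate = 46288.0324
PV_due = 46288.0324 * 1.07
= 49528.1947


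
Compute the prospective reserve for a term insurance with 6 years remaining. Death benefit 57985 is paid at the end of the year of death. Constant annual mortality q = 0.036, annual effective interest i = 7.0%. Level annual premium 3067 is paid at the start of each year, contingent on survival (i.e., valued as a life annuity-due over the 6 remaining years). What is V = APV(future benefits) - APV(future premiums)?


v = 1/(1+i) = 0.934579
APV(future benefits) per unit = sum_{k=0}^{5} k_p_x * q * v^(k+1) = 0.158006
APV(future benefits) = 57985 * 0.158006 = 9161.965
Life annuity-due factor ä_{x:6} = sum_{k=0}^{5} k_p_x * v^k = 4.696283
APV(future premiums) = 3067 * 4.696283 = 14403.4994
V = 9161.965 - 14403.4994
= -5241.5344


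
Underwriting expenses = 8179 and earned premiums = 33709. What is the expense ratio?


Expense ratio = expenses / premiums
= 8179 / 33709
= 0.2426


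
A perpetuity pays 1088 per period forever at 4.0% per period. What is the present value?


PV = PMT / i
= 1088 / 0.04
= 27200.0


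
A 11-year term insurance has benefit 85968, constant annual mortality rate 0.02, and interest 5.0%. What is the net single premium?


NSP = benefit * sum_{k=0}^{n-1} k_p_x * q * v^(k+1)
With constant q=0.02, v=0.952381
Sum = 0.151951
NSP = 85968 * 0.151951
= 13062.9349


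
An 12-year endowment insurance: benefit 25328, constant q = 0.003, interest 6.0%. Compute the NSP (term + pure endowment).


Term component = 627.9285
Pure endowment = 12_p_x * v^12 * benefit = 0.964588 * 0.496969 * 25328 = 12141.502
NSP = 12769.4304


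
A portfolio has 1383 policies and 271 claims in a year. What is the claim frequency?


frequency = claims / policies
= 271 / 1383
= 0.196


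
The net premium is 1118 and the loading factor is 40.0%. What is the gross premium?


Gross = net * (1 + loading)
= 1118 * (1 + 0.4)
= 1118 * 1.4
= 1565.2


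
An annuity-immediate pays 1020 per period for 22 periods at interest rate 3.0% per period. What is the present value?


PV = PMT * (1 - (1+i)^(-n)) / i
= 1020 * (1 - (1+0.03)^(-22)) / 0.03
= 1020 * (1 - 0.521893) / 0.03
= 1020 * 15.936917
= 16255.655


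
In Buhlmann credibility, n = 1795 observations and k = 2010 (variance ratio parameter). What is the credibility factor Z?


Z = n / (n + k)
= 1795 / (1795 + 2010)
= 1795 / 3805
= 0.4717


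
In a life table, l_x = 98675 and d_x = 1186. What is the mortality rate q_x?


q_x = d_x / l_x
= 1186 / 98675
= 0.012


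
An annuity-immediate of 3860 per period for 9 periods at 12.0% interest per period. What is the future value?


FV = PMT * ((1+i)^n - 1) / i
= 3860 * ((1.12)^9 - 1) / 0.12
= 3860 * (2.773079 - 1) / 0.12
= 57034.0334


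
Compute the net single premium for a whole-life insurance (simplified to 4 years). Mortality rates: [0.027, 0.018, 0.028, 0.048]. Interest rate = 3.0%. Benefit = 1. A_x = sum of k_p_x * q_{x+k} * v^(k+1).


v = 0.970874
Year 0: k_p_x=1.0, q=0.027, term=0.026214
Year 1: k_p_x=0.973, q=0.018, term=0.016509
Year 2: k_p_x=0.955486, q=0.028, term=0.024483
Year 3: k_p_x=0.928732, q=0.048, term=0.039608
A_x = 0.1068


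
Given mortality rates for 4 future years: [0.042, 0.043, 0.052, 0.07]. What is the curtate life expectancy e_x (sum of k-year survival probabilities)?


e_x = sum_{k=1}^{n} k_p_x
k_p_x values:
  1_p_x = 0.958
  2_p_x = 0.916806
  3_p_x = 0.869132
  4_p_x = 0.808293
e_x = 3.5522
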